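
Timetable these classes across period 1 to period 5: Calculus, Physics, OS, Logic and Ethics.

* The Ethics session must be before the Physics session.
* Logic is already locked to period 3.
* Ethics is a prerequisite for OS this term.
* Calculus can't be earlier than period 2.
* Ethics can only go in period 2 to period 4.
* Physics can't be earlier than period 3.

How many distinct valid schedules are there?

Splitting on Calculus: it can be period 2 (14), period 3 (14), period 4 (14), period 5 (14). Listing each branch's schedules as (Physics, OS, Logic, Ethics) by period number:
Calculus=period 2: (3,3,3,2) (3,4,3,2) (3,5,3,2) (4,3,3,2) (4,4,3,2) (4,4,3,3) (4,5,3,2) (4,5,3,3) (5,3,3,2) (5,4,3,2) (5,4,3,3) (5,5,3,2) (5,5,3,3) (5,5,3,4) — 14.
Calculus=period 3: (3,3,3,2) (3,4,3,2) (3,5,3,2) (4,3,3,2) (4,4,3,2) (4,4,3,3) (4,5,3,2) (4,5,3,3) (5,3,3,2) (5,4,3,2) (5,4,3,3) (5,5,3,2) (5,5,3,3) (5,5,3,4) — 14.
Calculus=period 4: (3,3,3,2) (3,4,3,2) (3,5,3,2) (4,3,3,2) (4,4,3,2) (4,4,3,3) (4,5,3,2) (4,5,3,3) (5,3,3,2) (5,4,3,2) (5,4,3,3) (5,5,3,2) (5,5,3,3) (5,5,3,4) — 14.
Calculus=period 5: (3,3,3,2) (3,4,3,2) (3,5,3,2) (4,3,3,2) (4,4,3,2) (4,4,3,3) (4,5,3,2) (4,5,3,3) (5,3,3,2) (5,4,3,2) (5,4,3,3) (5,5,3,2) (5,5,3,3) (5,5,3,4) — 14.
Summing: 14 + 14 + 14 + 14 = 56.

56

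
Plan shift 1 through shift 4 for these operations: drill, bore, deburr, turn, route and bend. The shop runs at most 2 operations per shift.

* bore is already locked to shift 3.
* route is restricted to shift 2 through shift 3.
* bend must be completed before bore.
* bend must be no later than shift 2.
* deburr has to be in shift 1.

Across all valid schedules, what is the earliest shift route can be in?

Route is available from shift 2; route's own window allows nothing later than shift 3.
route at shift 2 is achievable: drill -> shift 2, bore -> shift 3, deburr -> shift 1, route -> shift 2, turn -> shift 3, bend -> shift 1.

shift 2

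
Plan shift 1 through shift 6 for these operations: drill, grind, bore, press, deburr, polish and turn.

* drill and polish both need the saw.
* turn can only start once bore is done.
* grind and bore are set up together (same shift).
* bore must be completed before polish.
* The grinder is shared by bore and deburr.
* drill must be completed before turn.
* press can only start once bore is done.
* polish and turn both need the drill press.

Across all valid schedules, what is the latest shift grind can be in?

Grind must be in the same shift as bore, which can't be after shift 5, so grind is at most shift 5.
grind at shift 4 is achievable: press=shift 5, polish=shift 6, drill=shift 1, turn=shift 5, deburr=shift 1, bore=shift 4, grind=shift 4.
Nothing later works — the conflict constraints rule out every shift after shift 4.

shift 4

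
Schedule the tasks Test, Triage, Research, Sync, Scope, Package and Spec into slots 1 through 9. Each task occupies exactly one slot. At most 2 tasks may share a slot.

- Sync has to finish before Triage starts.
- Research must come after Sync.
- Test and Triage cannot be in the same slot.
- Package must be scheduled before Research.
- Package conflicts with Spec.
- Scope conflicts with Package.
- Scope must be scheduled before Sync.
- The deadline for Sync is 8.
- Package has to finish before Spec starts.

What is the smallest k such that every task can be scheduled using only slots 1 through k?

The precedence chain requires at least 3 distinct slots.
With at most 2 per slot and 7 tasks, at least 4 slots are needed.
4 works (last occupied slot: 4): for example Spec in 4, Scope in 1, Triage in 3, Package in 2, Research in 3, Test in 1, Sync in 2.

4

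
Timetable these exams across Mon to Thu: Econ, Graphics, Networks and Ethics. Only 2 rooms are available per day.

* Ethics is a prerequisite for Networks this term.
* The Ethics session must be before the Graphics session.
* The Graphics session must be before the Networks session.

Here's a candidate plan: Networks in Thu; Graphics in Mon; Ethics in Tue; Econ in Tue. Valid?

No. The Ethics session must be before the Graphics session is not satisfied.

Ethics is a prerequisite for Networks this term — holds.
The Graphics session must be before the Networks session — holds.
The Ethics session must be before the Graphics session — violated.
Only 2 rooms are available per day — holds.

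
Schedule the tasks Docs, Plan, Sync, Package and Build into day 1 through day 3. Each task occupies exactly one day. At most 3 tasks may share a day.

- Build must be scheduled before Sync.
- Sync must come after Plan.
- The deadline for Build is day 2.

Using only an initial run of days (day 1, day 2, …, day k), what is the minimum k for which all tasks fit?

The precedence chain requires at least 2 distinct days.
With at most 3 per day and 5 tasks, at least 2 days are needed.
2 works (last occupied day: day 2): for example Build=day 1, Package=day 2, Docs=day 1, Plan=day 1, Sync=day 2.

2 days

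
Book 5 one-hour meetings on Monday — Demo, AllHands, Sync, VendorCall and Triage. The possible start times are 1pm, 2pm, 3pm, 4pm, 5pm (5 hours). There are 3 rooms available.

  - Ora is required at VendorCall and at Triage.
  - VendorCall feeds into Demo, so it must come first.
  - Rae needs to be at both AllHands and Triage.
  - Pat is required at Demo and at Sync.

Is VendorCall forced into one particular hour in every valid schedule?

VendorCall can be 1pm (e.g. Demo=2pm; Triage=2pm; VendorCall=1pm; Sync=1pm; AllHands=1pm) or 2pm (e.g. Demo in 3pm, VendorCall in 2pm, Triage in 3pm, Sync in 1pm, AllHands in 1pm).

No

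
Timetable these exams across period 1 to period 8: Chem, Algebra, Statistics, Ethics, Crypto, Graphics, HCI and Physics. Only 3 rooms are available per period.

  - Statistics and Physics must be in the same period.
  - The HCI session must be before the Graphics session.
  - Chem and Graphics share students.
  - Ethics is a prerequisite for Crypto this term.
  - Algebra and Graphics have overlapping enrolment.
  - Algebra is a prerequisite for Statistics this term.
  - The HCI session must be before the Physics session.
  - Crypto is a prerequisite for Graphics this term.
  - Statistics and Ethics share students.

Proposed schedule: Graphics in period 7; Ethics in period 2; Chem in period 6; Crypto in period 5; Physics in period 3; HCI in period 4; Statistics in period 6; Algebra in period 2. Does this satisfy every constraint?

Algebra is a prerequisite for Statistics this term — holds.
The HCI session must be before the Physics session — violated.
Crypto is a prerequisite for Graphics this term — holds.
Chem and Graphics share students — holds.
Only 3 rooms are available per period — holds.
Statistics and Ethics share students — holds.
Ethics is a prerequisite for Crypto this term — holds.
The HCI session must be before the Graphics session — holds.
Statistics and Physics must be in the same period — violated.
Algebra and Graphics have overlapping enrolment — holds.

No — it violates: Statistics and Physics must be in the same period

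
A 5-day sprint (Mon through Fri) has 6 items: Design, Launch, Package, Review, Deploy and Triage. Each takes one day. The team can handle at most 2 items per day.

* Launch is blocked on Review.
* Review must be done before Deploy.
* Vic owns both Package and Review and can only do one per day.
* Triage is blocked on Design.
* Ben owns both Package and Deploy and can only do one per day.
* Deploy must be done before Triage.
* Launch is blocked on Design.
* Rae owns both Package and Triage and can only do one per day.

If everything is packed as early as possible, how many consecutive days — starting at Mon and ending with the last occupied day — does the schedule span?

The precedence chain requires at least 3 distinct days.
With at most 2 per day and 6 work items, at least 3 days are needed.
Could 3 days be enough, i.e. nothing placed later than Wed? No: Launch must come after Design (at Mon or later) → {Tue, Wed}; Review must come before Launch (at Wed or earlier) → {Mon, Tue}; Triage must come after Deploy (at Mon or later) → {Tue, Wed}; Deploy must come before Triage (at Wed or earlier) → {Mon, Tue}; Deploy must come after Review (at Mon or later) → {Tue}; Review must come before Deploy (at Tue or earlier) → {Mon}; Package can't share with Review (Mon) → {Tue, Wed}; Package can't share with Deploy (Tue) → {Wed}; Triage must come after Deploy (at Tue or later) → {Wed}; Triage can't share with Package (Wed) → nothing is left.
So 3 days is not enough.
4 works (last occupied day: Thu): for example Design=Mon; Deploy=Tue; Triage=Wed; Review=Mon; Package=Thu; Launch=Tue.

4 days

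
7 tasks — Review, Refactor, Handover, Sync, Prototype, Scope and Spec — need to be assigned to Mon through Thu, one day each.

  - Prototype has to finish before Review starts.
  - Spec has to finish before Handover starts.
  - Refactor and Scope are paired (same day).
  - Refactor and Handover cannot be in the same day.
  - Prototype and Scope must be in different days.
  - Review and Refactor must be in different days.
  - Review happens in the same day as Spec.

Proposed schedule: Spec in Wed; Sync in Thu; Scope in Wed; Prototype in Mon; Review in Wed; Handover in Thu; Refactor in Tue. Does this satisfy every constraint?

Invalid. Refactor and Scope are paired (same day).

Review and Refactor must be in different days — holds.
Prototype and Scope must be in different days — holds.
Review happens in the same day as Spec — holds.
Spec has to finish before Handover starts — holds.
Prototype has to finish before Review starts — holds.
Refactor and Scope are paired (same day) — violated.
Refactor and Handover cannot be in the same day — holds.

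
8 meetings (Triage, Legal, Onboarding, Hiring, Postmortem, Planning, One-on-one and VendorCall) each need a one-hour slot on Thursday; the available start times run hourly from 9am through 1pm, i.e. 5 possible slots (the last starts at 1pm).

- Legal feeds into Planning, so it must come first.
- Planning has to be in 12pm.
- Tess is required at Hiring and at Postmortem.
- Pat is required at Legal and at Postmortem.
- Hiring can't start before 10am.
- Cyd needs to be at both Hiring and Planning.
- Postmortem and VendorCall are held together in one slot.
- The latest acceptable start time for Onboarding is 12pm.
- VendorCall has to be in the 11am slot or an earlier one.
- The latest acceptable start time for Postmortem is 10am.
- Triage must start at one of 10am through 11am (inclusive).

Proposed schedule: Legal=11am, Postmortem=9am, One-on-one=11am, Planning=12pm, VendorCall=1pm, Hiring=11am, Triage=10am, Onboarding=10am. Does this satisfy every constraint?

No. VendorCall has to be in the 11am slot or an earlier one is not satisfied.

Cyd needs to be at both Hiring and Planning — holds.
VendorCall has to be in the 11am slot or an earlier one — violated.
Postmortem and VendorCall are held together in one slot — violated.
The latest acceptable start time for Postmortem is 10am — holds.
Legal feeds into Planning, so it must come first — holds.
The latest acceptable start time for Onboarding is 12pm — holds.
Hiring can't start before 10am — holds.
Triage must start at one of 10am through 11am (inclusive) — holds.
Tess is required at Hiring and at Postmortem — holds.
Planning has to be in 12pm — holds.
Pat is required at Legal and at Postmortem — holds.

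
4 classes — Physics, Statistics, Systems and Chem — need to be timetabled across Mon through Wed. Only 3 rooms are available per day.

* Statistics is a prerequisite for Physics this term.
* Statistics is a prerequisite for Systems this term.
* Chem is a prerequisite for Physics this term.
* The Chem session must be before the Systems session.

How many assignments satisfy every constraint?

7

Splitting on Physics: it can be Tue (2), Wed (5). Listing each branch's schedules as (Statistics, Systems, Chem):
Physics=Tue: (Mon,Tue,Mon) (Mon,Wed,Mon) — 2.
Physics=Wed: (Mon,Tue,Mon) (Mon,Wed,Mon) (Mon,Wed,Tue) (Tue,Wed,Mon) (Tue,Wed,Tue) — 5.
Summing: 2 + 5 = 7.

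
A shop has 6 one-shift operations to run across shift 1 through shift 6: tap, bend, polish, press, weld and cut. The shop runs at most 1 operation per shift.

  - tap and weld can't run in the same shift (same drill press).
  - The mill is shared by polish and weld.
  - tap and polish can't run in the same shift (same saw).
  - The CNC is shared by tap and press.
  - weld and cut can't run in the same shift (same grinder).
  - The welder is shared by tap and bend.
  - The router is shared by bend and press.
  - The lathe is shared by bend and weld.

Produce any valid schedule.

polish in shift 3, cut in shift 6, weld in shift 5, press in shift 4, bend in shift 2, tap in shift 1

Checking: tap(shift 1) != polish(shift 3); bend(shift 2) != press(shift 4); tap(shift 1) != press(shift 4); bend(shift 2) != weld(shift 5); polish(shift 3) != weld(shift 5); tap(shift 1) != bend(shift 2); weld(shift 5) != cut(shift 6); tap(shift 1) != weld(shift 5); max 1 per shift (cap 1).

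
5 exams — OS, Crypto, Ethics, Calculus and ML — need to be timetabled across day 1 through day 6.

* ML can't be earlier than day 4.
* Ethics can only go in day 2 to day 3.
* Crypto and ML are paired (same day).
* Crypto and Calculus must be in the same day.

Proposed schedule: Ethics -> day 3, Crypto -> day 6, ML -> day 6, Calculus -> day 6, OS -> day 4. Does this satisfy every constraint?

ML can't be earlier than day 4 — holds.
Ethics can only go in day 2 to day 3 — holds.
Crypto and ML are paired (same day) — holds.
Crypto and Calculus must be in the same day — holds.

Yes, all constraints hold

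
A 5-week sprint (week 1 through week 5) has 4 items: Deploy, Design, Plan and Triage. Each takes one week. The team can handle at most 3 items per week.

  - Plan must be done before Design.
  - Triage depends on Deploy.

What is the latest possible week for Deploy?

Downstream work caps Deploy at week 4.
Deploy at week 4 is achievable: Design -> week 2, Plan -> week 1, Deploy -> week 4, Triage -> week 5.

week 4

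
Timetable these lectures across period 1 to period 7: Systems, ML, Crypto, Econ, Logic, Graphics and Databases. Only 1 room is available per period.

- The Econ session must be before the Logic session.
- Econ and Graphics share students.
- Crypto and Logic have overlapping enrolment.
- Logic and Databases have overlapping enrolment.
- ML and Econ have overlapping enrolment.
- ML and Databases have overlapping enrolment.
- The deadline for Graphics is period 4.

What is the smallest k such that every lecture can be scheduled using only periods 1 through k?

7

The precedence chain requires at least 2 distinct periods.
With at most 1 per period and 7 lectures, at least 7 periods are needed.
7 works (last occupied period: period 7): for example Graphics in period 1; Crypto in period 6; ML in period 5; Econ in period 2; Databases in period 7; Logic in period 3; Systems in period 4.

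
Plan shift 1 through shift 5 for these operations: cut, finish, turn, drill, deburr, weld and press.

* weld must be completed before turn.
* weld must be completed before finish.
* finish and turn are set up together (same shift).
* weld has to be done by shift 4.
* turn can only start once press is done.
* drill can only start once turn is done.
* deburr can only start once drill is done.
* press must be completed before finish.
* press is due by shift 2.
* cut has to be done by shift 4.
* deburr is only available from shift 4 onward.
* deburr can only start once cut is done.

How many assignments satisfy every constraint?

Splitting on cut: it can be shift 1 (7), shift 2 (7), shift 3 (7), shift 4 (6). Listing each branch's schedules as (finish, turn, drill, deburr, weld, press) by shift number:
cut=shift 1: (2,2,3,4,1,1) (2,2,3,5,1,1) (2,2,4,5,1,1) (3,3,4,5,1,1) (3,3,4,5,1,2) (3,3,4,5,2,1) (3,3,4,5,2,2) — 7.
cut=shift 2: (2,2,3,4,1,1) (2,2,3,5,1,1) (2,2,4,5,1,1) (3,3,4,5,1,1) (3,3,4,5,1,2) (3,3,4,5,2,1) (3,3,4,5,2,2) — 7.
cut=shift 3: (2,2,3,4,1,1) (2,2,3,5,1,1) (2,2,4,5,1,1) (3,3,4,5,1,1) (3,3,4,5,1,2) (3,3,4,5,2,1) (3,3,4,5,2,2) — 7.
cut=shift 4: (2,2,3,5,1,1) (2,2,4,5,1,1) (3,3,4,5,1,1) (3,3,4,5,1,2) (3,3,4,5,2,1) (3,3,4,5,2,2) — 6.
Summing: 7 + 7 + 7 + 6 = 27.

27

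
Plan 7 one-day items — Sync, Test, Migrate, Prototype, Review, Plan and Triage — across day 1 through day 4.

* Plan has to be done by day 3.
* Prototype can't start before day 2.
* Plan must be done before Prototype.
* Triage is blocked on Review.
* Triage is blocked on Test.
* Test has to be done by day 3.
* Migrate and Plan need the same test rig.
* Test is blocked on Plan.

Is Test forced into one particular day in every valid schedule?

No

Test can be day 2 (e.g. Plan in day 1; Prototype in day 2; Triage in day 3; Migrate in day 2; Test in day 2; Review in day 1; Sync in day 1) or day 3 (e.g. Plan -> day 1; Prototype -> day 2; Sync -> day 1; Migrate -> day 2; Triage -> day 4; Review -> day 1; Test -> day 3).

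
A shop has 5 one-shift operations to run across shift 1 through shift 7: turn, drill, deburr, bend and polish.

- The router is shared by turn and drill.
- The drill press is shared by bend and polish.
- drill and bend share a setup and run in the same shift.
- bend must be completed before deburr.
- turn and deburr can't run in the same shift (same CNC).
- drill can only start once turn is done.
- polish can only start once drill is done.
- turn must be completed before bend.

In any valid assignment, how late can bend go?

Precedence pushes bend to at least shift 2; downstream work caps bend at shift 6.
bend at shift 6 is achievable: deburr -> shift 7; polish -> shift 7; bend -> shift 6; turn -> shift 1; drill -> shift 6.

shift 6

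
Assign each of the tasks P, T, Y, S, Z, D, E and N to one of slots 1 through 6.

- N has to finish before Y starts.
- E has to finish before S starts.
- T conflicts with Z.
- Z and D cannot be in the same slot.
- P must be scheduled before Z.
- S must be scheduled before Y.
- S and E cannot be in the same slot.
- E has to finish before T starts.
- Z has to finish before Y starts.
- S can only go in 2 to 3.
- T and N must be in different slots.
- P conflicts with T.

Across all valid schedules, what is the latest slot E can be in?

2

Downstream work caps E at 2.
E at 2 is achievable: D=1, Z=2, N=1, S=3, Y=4, P=1, T=3, E=2.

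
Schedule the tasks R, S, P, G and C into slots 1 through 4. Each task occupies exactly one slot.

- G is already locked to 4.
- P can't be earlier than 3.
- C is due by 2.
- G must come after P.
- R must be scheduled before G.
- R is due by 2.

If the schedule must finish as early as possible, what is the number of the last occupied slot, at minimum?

slot 4

The precedence chain requires at least 2 distinct slots.
G can't be placed before 4, so the schedule must run through at least slot 4.
4 works (last occupied slot: 4): for example G=4; C=1; S=1; P=3; R=1.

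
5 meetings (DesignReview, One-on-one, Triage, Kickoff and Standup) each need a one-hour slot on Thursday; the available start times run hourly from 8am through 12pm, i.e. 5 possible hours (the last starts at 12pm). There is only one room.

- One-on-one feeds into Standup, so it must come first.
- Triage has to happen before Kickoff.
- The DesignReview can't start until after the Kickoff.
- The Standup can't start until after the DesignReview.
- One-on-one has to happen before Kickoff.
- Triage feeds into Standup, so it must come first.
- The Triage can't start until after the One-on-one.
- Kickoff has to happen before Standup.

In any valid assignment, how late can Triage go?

9am

Precedence pushes Triage to at least 9am; downstream work caps Triage at 9am.
Triage at 9am is achievable: Standup in 12pm; One-on-one in 8am; Triage in 9am; DesignReview in 11am; Kickoff in 10am.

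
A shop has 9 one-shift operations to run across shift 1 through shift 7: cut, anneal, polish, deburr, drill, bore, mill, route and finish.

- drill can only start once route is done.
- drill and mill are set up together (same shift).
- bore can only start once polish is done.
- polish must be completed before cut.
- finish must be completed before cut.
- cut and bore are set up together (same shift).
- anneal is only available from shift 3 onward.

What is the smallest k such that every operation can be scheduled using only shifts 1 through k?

The precedence chain requires at least 2 distinct shifts.
anneal can't be placed before shift 3, so the schedule must run through at least shift 3.
3 works (last occupied shift: shift 3): for example drill -> shift 2, route -> shift 1, polish -> shift 1, cut -> shift 2, anneal -> shift 3, bore -> shift 2, deburr -> shift 1, finish -> shift 1, mill -> shift 2.

3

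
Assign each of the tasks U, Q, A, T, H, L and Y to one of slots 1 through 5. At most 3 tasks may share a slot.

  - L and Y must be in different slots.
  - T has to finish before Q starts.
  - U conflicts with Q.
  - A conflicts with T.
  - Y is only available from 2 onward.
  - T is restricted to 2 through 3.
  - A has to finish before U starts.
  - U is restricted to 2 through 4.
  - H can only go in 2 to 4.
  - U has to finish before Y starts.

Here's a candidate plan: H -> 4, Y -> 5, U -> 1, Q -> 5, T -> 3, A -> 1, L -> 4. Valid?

No. U is restricted to 2 through 4 is not satisfied.

At most 3 tasks may share a slot — holds.
A has to finish before U starts — violated.
U is restricted to 2 through 4 — violated.
H can only go in 2 to 4 — holds.
Y is only available from 2 onward — holds.
L and Y must be in different slots — holds.
U conflicts with Q — holds.
A conflicts with T — holds.
T is restricted to 2 through 3 — holds.
T has to finish before Q starts — holds.
U has to finish before Y starts — holds.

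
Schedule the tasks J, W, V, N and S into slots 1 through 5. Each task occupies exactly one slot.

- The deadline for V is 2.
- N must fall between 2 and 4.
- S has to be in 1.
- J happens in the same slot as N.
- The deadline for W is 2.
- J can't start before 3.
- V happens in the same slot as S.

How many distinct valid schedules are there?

Enumerating: W=1; J=3; V=1; N=3; S=1 | V -> 1; J -> 4; W -> 1; S -> 1; N -> 4 | S in 1, J in 3, W in 2, N in 3, V in 1 | J in 4, S in 1, W in 2, V in 1, N in 4.

4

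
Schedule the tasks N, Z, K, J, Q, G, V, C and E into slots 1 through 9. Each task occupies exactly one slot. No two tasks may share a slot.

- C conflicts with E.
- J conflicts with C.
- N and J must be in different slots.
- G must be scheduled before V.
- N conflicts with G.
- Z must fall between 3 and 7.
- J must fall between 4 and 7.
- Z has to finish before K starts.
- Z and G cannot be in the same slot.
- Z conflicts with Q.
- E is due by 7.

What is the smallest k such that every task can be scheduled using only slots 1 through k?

9 slots

The precedence chain requires at least 2 distinct slots.
With at most 1 per slot and 9 tasks, at least 9 slots are needed.
J can't be placed before 4, so the schedule must run through at least slot 4.
9 works (last occupied slot: 9): for example Q in 8; C in 9; N in 7; V in 6; E in 1; K in 5; Z in 3; G in 2; J in 4.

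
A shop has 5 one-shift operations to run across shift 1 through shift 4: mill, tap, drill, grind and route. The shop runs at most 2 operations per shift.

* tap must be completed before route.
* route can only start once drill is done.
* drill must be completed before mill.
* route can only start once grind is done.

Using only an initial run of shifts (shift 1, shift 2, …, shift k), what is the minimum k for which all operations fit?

3 shifts

The precedence chain requires at least 2 distinct shifts.
With at most 2 per shift and 5 operations, at least 3 shifts are needed.
3 works (last occupied shift: shift 3): for example drill in shift 1, grind in shift 2, mill in shift 2, route in shift 3, tap in shift 1.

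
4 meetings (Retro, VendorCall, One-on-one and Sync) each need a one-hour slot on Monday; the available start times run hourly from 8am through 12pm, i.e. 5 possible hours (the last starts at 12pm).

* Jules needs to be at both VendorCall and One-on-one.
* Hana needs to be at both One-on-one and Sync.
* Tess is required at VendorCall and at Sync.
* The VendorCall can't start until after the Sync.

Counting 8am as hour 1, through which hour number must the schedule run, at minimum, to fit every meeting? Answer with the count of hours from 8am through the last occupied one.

3

The precedence chain requires at least 2 distinct hours.
Could 2 hours be enough, i.e. nothing placed later than 9am? No: VendorCall must come after Sync (at 8am or later) → {9am}; Sync must come before VendorCall (at 9am or earlier) → {8am}; One-on-one can't share with Sync (8am) → {9am}; One-on-one can't share with VendorCall (9am) → nothing is left.
So 2 hours is not enough.
3 works (last occupied hour: 10am): for example One-on-one -> 10am; Retro -> 8am; VendorCall -> 9am; Sync -> 8am.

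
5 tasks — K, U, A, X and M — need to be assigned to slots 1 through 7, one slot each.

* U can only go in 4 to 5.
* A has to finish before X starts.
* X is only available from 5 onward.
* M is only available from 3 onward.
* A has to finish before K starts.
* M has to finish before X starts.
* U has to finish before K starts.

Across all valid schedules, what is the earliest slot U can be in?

4

U is available from 4; U's own window allows nothing later than 5.
U at 4 is achievable: X=5, M=3, U=4, K=5, A=1.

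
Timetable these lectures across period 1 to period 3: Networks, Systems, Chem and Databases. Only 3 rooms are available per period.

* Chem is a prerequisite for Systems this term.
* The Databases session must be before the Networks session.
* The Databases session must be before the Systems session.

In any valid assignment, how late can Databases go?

Downstream work caps Databases at period 2.
Databases at period 2 is achievable: Chem in period 1; Systems in period 3; Networks in period 3; Databases in period 2.

period 2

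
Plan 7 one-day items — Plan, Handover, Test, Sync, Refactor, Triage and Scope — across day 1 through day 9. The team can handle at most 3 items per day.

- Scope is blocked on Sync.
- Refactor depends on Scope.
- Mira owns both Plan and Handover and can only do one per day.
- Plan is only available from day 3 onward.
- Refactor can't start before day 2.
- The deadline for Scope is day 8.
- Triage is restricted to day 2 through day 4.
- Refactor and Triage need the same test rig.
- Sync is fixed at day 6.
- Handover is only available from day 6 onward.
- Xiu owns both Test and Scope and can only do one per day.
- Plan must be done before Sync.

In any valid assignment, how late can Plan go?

day 5

Plan is available from day 3; downstream work caps Plan at day 5.
Plan at day 5 is achievable: Test in day 1; Triage in day 2; Plan in day 5; Scope in day 7; Refactor in day 8; Handover in day 6; Sync in day 6.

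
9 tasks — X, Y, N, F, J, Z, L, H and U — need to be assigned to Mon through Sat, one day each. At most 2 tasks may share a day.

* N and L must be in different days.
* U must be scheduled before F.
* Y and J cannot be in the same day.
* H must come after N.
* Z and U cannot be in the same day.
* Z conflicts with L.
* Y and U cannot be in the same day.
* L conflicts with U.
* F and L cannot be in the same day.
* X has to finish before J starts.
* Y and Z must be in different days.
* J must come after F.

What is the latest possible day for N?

Fri

Downstream work caps N at Fri.
N at Fri is achievable: H -> Sat; U -> Mon; X -> Mon; F -> Tue; L -> Thu; Y -> Tue; Z -> Wed; N -> Fri; J -> Wed.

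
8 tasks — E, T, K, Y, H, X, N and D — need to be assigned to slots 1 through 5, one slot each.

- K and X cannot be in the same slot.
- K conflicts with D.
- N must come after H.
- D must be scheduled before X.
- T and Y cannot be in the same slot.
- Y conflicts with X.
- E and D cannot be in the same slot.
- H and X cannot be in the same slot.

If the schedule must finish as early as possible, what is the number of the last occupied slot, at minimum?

The precedence chain requires at least 2 distinct slots.
Could 2 slots be enough, i.e. nothing placed later than 2? No: X must come after D (at 1 or later) → {2}; D must come before X (at 2 or earlier) → {1}; K can't share with X (2) → {1}; D can't share with K (1) → nothing is left.
So 2 slots is not enough.
3 works (last occupied slot: 3): for example N -> 2; X -> 2; K -> 3; Y -> 3; E -> 2; D -> 1; H -> 1; T -> 1.

slot 3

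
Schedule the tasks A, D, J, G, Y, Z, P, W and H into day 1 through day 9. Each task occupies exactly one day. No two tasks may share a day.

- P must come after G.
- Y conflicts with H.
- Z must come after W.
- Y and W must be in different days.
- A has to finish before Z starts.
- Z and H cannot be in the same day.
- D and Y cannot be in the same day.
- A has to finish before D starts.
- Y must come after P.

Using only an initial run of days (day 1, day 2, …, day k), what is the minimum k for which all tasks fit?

9 days

The precedence chain requires at least 3 distinct days.
With at most 1 per day and 9 tasks, at least 9 days are needed.
9 works (last occupied day: day 9): for example Y in day 7; H in day 9; G in day 4; W in day 2; D in day 6; Z in day 3; A in day 1; P in day 5; J in day 8.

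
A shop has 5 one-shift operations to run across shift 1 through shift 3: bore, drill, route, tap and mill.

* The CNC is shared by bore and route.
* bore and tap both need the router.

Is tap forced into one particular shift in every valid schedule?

tap can be shift 1 (e.g. bore -> shift 2; mill -> shift 1; drill -> shift 1; route -> shift 1; tap -> shift 1) or shift 2 (e.g. route=shift 2; tap=shift 2; bore=shift 1; mill=shift 1; drill=shift 1).

No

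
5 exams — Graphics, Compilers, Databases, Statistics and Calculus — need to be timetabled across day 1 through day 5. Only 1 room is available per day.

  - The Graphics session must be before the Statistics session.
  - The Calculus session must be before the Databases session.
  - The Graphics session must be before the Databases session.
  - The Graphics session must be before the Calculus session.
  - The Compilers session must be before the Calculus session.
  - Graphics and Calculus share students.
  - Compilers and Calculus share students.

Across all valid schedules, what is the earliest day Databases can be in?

day 4

Precedence pushes Databases to at least day 3.
Databases at day 4 is achievable: Statistics -> day 5, Graphics -> day 1, Databases -> day 4, Compilers -> day 2, Calculus -> day 3.
Nothing earlier works — the conflict and capacity constraints rule out every day before day 4.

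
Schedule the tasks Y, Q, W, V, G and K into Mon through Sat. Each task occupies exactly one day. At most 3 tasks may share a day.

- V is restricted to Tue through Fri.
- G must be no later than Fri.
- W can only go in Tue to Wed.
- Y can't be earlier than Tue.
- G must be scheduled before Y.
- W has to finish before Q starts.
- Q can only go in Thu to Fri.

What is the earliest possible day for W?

W is available from Tue; W's own window allows nothing later than Wed.
W at Tue is achievable: V in Tue, W in Tue, Y in Tue, K in Mon, Q in Thu, G in Mon.

Tue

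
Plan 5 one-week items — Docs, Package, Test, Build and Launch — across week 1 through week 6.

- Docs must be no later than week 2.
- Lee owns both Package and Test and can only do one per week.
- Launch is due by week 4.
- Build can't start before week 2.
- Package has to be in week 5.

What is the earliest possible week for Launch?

Launch's own window allows nothing later than week 4.
Launch at week 1 is achievable: Build in week 2; Launch in week 1; Test in week 1; Docs in week 1; Package in week 5.

week 1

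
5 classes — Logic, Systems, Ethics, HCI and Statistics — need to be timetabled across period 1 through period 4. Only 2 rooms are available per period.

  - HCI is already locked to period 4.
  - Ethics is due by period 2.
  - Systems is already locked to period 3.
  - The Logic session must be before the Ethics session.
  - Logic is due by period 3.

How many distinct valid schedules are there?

Enumerating: Statistics in period 1; Logic in period 1; Ethics in period 2; Systems in period 3; HCI in period 4 | HCI in period 4; Systems in period 3; Statistics in period 2; Logic in period 1; Ethics in period 2 | Ethics in period 2; Statistics in period 3; Systems in period 3; Logic in period 1; HCI in period 4 | Logic in period 1, Systems in period 3, Ethics in period 2, Statistics in period 4, HCI in period 4.

4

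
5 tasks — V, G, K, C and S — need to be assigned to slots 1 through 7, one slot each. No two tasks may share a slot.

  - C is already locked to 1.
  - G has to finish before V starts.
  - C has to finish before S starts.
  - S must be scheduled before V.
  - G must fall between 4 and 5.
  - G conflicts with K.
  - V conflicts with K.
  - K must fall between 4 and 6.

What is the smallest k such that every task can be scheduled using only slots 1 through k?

The precedence chain requires at least 3 distinct slots.
With at most 1 per slot and 5 tasks, at least 5 slots are needed.
Propagating the time windows through the other constraints, V can't land before 5, so the schedule must run through at least slot 5.
Could 5 slots be enough, i.e. nothing placed later than 5? No: G's window within 5 slots is {4, 5}; K's window within 5 slots is {4, 5}; V must come after G (at 4 or later) → {5}; G must come before V (at 5 or earlier) → {4}; K can't share with V (5) → {4}; K can't share with G (4) → nothing is left.
So 5 slots is not enough.
6 works (last occupied slot: 6): for example S=2; G=4; V=6; K=5; C=1.

6 slots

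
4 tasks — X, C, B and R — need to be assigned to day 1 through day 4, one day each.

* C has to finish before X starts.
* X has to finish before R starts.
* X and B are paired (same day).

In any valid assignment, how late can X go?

day 3

Precedence pushes X to at least day 2; downstream work caps X at day 3.
X at day 3 is achievable: B in day 3; C in day 1; X in day 3; R in day 4.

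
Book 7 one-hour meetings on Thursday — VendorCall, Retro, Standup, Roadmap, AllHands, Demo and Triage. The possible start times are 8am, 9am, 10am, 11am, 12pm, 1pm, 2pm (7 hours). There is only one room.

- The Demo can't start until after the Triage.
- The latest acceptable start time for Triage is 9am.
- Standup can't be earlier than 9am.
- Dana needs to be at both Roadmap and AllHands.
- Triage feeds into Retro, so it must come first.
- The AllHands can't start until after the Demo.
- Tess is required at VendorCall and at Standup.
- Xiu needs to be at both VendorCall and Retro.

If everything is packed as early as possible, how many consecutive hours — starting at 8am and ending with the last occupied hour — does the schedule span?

The precedence chain requires at least 3 distinct hours.
With at most 1 per hour and 7 meetings, at least 7 hours are needed.
7 works (last occupied hour: 2pm): for example Demo in 10am; Standup in 9am; Retro in 11am; Roadmap in 2pm; VendorCall in 1pm; AllHands in 12pm; Triage in 8am.

7 hours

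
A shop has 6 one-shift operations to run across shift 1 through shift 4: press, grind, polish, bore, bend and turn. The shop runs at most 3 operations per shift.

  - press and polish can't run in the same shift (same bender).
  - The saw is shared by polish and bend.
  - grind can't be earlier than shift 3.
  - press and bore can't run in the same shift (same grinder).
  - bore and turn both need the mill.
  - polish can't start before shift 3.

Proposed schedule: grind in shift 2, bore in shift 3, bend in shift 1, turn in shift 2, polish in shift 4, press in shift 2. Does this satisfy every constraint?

No. grind can't be earlier than shift 3 is not satisfied.

press and bore can't run in the same shift (same grinder) — holds.
The shop runs at most 3 operations per shift — holds.
grind can't be earlier than shift 3 — violated.
press and polish can't run in the same shift (same bender) — holds.
The saw is shared by polish and bend — holds.
polish can't start before shift 3 — holds.
bore and turn both need the mill — holds.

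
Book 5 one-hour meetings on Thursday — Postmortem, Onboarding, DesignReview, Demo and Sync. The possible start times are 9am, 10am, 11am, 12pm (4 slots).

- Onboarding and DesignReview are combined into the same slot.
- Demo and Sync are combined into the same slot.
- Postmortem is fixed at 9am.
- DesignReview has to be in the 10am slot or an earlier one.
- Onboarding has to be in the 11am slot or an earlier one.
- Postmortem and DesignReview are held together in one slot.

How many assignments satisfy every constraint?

4

Enumerating: DesignReview -> 9am, Demo -> 9am, Postmortem -> 9am, Sync -> 9am, Onboarding -> 9am | DesignReview in 9am; Demo in 10am; Sync in 10am; Postmortem in 9am; Onboarding in 9am | Postmortem=9am; Onboarding=9am; Sync=11am; DesignReview=9am; Demo=11am | Postmortem in 9am, Demo in 12pm, DesignReview in 9am, Onboarding in 9am, Sync in 12pm.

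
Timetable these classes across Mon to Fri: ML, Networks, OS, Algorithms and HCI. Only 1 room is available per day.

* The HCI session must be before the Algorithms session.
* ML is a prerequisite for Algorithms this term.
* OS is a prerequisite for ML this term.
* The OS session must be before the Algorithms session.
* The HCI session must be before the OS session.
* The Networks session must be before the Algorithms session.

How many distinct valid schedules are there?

Enumerating: ML -> Wed; Algorithms -> Fri; HCI -> Mon; Networks -> Thu; OS -> Tue | OS in Tue; ML in Thu; HCI in Mon; Algorithms in Fri; Networks in Wed | Networks=Tue; OS=Wed; HCI=Mon; ML=Thu; Algorithms=Fri | HCI -> Tue, OS -> Wed, Networks -> Mon, ML -> Thu, Algorithms -> Fri.

4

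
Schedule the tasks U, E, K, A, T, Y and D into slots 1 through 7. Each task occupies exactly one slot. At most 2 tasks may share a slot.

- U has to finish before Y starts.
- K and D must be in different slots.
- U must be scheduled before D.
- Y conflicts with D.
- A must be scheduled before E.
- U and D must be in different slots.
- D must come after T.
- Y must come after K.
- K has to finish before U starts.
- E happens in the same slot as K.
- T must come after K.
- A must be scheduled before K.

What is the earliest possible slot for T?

Precedence pushes T to at least 3; downstream work caps T at 6.
T at 3 is achievable: E -> 2; Y -> 4; D -> 5; A -> 1; U -> 3; T -> 3; K -> 2.

3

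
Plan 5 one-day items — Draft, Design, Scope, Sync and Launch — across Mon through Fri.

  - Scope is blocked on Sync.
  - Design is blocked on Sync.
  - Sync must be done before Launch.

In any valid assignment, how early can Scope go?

Precedence pushes Scope to at least Tue.
Scope at Tue is achievable: Launch=Tue; Draft=Mon; Sync=Mon; Scope=Tue; Design=Tue.

Tue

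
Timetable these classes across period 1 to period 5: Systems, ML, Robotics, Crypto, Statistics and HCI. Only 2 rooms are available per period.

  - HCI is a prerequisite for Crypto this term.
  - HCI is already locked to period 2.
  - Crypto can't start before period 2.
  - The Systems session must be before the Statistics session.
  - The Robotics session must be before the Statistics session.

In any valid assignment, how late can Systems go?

Downstream work caps Systems at period 4.
Systems at period 4 is achievable: HCI=period 2, Crypto=period 3, Systems=period 4, Statistics=period 5, ML=period 1, Robotics=period 1.

period 4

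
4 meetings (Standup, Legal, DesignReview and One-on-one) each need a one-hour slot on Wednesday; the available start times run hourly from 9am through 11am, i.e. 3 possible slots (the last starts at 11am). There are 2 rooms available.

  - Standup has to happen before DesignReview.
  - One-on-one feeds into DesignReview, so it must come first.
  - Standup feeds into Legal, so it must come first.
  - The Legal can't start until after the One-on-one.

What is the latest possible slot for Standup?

10am

Downstream work caps Standup at 10am.
Standup at 10am is achievable: DesignReview=11am; Legal=11am; Standup=10am; One-on-one=9am.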